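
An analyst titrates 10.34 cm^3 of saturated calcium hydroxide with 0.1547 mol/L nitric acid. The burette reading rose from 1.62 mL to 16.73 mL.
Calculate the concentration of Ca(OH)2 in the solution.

0.1130 mol/L

Ca(OH)2 + 2 HNO3 → Ca(NO3)2 + 2 H2O
n(HNO3) = 0.01511 L × 0.1547 mol/L = 2.338 × 10^-3 mol
From the 1:2 mole ratio, n(Ca(OH)2) = 1/2 × 2.338 × 10^-3 = 1.169 × 10^-3 mol
[Ca(OH)2] = 1.169 × 10^-3 mol / 0.01034 L = 0.1130 mol/L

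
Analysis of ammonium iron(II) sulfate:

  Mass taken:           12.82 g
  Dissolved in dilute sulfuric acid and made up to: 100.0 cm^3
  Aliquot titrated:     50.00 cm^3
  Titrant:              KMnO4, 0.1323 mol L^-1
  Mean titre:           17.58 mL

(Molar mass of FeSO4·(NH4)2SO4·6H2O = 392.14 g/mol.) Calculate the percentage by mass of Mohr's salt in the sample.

MnO4^- + 5 Fe^2+ + 8 H^+ → Mn^2+ + 5 Fe^3+ + 4 H2O
n(KMnO4) per titration = 0.01758 × 0.1323 = 2.326 × 10^-3 mol
From the 5:1 ratio, n(FeSO4·(NH4)2SO4·6H2O) in each aliquot = 5/1 × 2.326 × 10^-3 = 0.01163 mol
n(FeSO4·(NH4)2SO4·6H2O) in the whole flask = 0.01163 × 100.0/50.00 = 0.02326 mol
mass of FeSO4·(NH4)2SO4·6H2O = 0.02326 × 392.14 = 9.121 g
% FeSO4·(NH4)2SO4·6H2O = 9.121 / 12.82 × 100 = 71.14 %

71.14 %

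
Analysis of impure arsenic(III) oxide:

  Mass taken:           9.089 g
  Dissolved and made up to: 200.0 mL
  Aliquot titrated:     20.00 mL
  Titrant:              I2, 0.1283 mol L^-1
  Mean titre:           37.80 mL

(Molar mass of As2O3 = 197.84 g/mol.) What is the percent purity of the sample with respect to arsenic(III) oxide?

As2O3 + 2 I2 + 2 H2O → As2O5 + 4 HI
n(I2) per titration = 0.03780 × 0.1283 = 4.850 × 10^-3 mol
From the 1:2 ratio, n(As2O3) in each aliquot = 1/2 × 4.850 × 10^-3 = 2.425 × 10^-3 mol
n(As2O3) in the whole flask = 2.425 × 10^-3 × 200.0/20.00 = 0.02425 mol
mass of As2O3 = 0.02425 × 197.84 = 4.797 g
% As2O3 = 4.797 / 9.089 × 100 = 52.78 %

52.78 %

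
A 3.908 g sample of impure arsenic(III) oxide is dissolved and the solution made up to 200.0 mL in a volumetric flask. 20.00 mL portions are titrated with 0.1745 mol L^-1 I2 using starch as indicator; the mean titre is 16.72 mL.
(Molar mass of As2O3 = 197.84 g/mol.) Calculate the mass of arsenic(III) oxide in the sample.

2.886 g

As2O3 + 2 I2 + 2 H2O → As2O5 + 4 HI
n(I2) per titration = 0.01672 × 0.1745 = 2.918 × 10^-3 mol
From the 1:2 ratio, n(As2O3) in each aliquot = 1/2 × 2.918 × 10^-3 = 1.459 × 10^-3 mol
n(As2O3) in the whole flask = 1.459 × 10^-3 × 200.0/20.00 = 0.01459 mol
mass of As2O3 = 0.01459 × 197.84 = 2.886 g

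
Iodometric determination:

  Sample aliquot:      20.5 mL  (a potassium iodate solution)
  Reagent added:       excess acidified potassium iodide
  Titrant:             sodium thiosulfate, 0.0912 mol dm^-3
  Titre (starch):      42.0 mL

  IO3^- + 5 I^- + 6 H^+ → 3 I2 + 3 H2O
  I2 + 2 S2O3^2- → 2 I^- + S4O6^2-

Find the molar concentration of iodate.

0.0311 mol/L

n(S2O3^2-) = 0.0420 × 0.0912 = 3.83 × 10^-3 mol
n(I2) = n(S2O3^2-)/2 = 1.92 × 10^-3 mol
From the 1:3 ratio, n(IO3^-) in the aliquot = 1/3 × 1.92 × 10^-3 = 6.38 × 10^-4 mol
[IO3^-] = 6.38 × 10^-4 / 0.0205 = 0.0311 mol/L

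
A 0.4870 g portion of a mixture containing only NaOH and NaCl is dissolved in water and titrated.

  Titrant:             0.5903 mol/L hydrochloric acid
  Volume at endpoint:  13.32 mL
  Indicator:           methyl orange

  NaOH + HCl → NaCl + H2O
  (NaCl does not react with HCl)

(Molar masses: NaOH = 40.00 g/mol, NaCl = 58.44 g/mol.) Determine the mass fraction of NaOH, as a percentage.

64.58 %

n(HCl) = 0.01332 × 0.5903 = 7.863 × 10^-3 mol
Let x = n(NaOH), y = n(NaCl).
Titrant: 1x = 7.863 × 10^-3;  mass: 40.00x + 58.44y = 0.4870
Solving, x = 7.863 × 10^-3 mol, y = 2.952 × 10^-3 mol
mass of NaOH = 7.863 × 10^-3 × 40.00 = 0.3145 g
% NaOH = 0.3145 / 0.4870 × 100 = 64.58 %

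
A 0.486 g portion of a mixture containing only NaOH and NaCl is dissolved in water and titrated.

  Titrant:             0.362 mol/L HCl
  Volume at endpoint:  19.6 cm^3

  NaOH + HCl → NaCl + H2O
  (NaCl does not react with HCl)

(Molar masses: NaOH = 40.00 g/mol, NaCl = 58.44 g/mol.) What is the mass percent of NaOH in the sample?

58.4 %

n(HCl) = 0.0196 × 0.362 = 7.10 × 10^-3 mol
Let x = n(NaOH), y = n(NaCl).
Titrant: 1x = 7.10 × 10^-3;  mass: 40.00x + 58.44y = 0.486
Solving, x = 7.10 × 10^-3 mol, y = 3.46 × 10^-3 mol
mass of NaOH = 7.10 × 10^-3 × 40.00 = 0.284 g
% NaOH = 0.284 / 0.486 × 100 = 58.4 %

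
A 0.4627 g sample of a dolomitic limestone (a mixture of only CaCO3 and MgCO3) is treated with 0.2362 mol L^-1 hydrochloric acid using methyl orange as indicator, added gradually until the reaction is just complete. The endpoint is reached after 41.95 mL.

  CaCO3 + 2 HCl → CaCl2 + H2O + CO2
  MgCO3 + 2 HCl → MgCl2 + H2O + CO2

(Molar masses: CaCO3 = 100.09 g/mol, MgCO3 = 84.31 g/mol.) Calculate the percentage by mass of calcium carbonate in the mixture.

61.69 %

n(HCl) = 0.04195 × 0.2362 = 9.909 × 10^-3 mol
Let x = n(CaCO3), y = n(MgCO3).
Titrant: 2x + 2y = 9.909 × 10^-3;  mass: 100.09x + 84.31y = 0.4627
Solving, x = 2.852 × 10^-3 mol, y = 2.102 × 10^-3 mol
mass of CaCO3 = 2.852 × 10^-3 × 100.09 = 0.2854 g
% CaCO3 = 0.2854 / 0.4627 × 100 = 61.69 %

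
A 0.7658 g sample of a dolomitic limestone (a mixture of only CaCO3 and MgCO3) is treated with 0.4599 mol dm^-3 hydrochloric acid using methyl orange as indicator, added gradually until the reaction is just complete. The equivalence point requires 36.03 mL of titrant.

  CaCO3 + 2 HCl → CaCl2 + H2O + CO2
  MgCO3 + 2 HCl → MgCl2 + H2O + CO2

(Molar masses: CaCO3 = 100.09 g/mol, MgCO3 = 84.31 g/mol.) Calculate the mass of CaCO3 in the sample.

0.4268 g

n(HCl) = 0.03603 × 0.4599 = 0.01657 mol
Let x = n(CaCO3), y = n(MgCO3).
Titrant: 2x + 2y = 0.01657;  mass: 100.09x + 84.31y = 0.7658
Solving, x = 4.264 × 10^-3 mol, y = 4.021 × 10^-3 mol
mass of CaCO3 = 4.264 × 10^-3 × 100.09 = 0.4268 g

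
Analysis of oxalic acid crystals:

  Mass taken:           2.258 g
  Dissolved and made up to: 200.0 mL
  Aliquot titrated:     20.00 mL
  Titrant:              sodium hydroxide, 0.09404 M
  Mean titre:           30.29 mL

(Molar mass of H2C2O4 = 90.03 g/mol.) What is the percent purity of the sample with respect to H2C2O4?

H2C2O4 + 2 NaOH → Na2C2O4 + 2 H2O
n(NaOH) per titration = 0.03029 × 0.09404 = 2.848 × 10^-3 mol
From the 1:2 ratio, n(H2C2O4) in each aliquot = 1/2 × 2.848 × 10^-3 = 1.424 × 10^-3 mol
n(H2C2O4) in the whole flask = 1.424 × 10^-3 × 200.0/20.00 = 0.01424 mol
mass of H2C2O4 = 0.01424 × 90.03 = 1.282 g
% H2C2O4 = 1.282 / 2.258 × 100 = 56.79 %

56.79 %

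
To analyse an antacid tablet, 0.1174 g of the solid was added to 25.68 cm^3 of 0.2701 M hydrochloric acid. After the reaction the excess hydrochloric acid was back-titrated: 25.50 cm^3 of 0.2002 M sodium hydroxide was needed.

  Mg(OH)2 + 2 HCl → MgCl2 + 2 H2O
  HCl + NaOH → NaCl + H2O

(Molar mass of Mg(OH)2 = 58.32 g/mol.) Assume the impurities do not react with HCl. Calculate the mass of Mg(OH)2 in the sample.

n(HCl) added = 0.02568 × 0.2701 = 6.936 × 10^-3 mol
n(NaOH) used in back-titration = 0.02550 × 0.2002 = 5.105 × 10^-3 mol
n(HCl) left over = 5.105 × 10^-3 mol (1:1 ratio)
n(HCl) consumed by analyte = 6.936 × 10^-3 − 5.105 × 10^-3 = 1.831 × 10^-3 mol
From the 1:2 ratio, n(Mg(OH)2) = 1/2 × 1.831 × 10^-3 = 9.155 × 10^-4 mol
mass of Mg(OH)2 = 9.155 × 10^-4 × 58.32 = 0.05339 g

0.05339 g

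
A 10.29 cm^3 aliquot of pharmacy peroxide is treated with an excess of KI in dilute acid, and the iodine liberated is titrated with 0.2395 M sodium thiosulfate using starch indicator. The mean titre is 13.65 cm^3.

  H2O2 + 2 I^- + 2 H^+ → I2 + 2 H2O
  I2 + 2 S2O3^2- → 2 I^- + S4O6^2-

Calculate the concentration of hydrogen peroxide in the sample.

n(S2O3^2-) = 0.01365 × 0.2395 = 3.269 × 10^-3 mol
n(I2) = n(S2O3^2-)/2 = 1.635 × 10^-3 mol
n(H2O2) in the aliquot = 1.635 × 10^-3 mol (1:1 ratio)
[H2O2] = 1.635 × 10^-3 / 0.01029 = 0.1589 mol/L

0.1589 M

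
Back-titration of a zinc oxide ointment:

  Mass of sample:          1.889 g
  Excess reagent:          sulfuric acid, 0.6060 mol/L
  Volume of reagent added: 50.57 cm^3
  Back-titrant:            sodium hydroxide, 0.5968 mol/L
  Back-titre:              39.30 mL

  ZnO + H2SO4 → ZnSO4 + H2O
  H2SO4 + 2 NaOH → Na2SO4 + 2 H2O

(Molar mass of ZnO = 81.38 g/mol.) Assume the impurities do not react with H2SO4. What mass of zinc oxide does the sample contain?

1.540 g

n(H2SO4) added = 0.05057 × 0.6060 = 0.03065 mol
n(NaOH) used in back-titration = 0.03930 × 0.5968 = 0.02345 mol
From the 1:2 ratio, n(H2SO4) left over = 1/2 × 0.02345 = 0.01173 mol
n(H2SO4) consumed by analyte = 0.03065 − 0.01173 = 0.01892 mol
n(ZnO) = 0.01892 mol (1:1 ratio)
mass of ZnO = 0.01892 × 81.38 = 1.540 g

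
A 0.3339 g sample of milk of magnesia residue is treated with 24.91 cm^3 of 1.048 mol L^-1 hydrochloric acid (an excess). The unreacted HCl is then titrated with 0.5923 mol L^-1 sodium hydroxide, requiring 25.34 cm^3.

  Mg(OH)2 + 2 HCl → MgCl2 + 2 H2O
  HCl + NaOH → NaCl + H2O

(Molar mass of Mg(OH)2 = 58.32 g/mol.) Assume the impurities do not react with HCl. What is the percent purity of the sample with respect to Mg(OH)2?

96.91 %

n(HCl) added = 0.02491 × 1.048 = 0.02611 mol
n(NaOH) used in back-titration = 0.02534 × 0.5923 = 0.01501 mol
n(HCl) left over = 0.01501 mol (1:1 ratio)
n(HCl) consumed by analyte = 0.02611 − 0.01501 = 0.01110 mol
From the 1:2 ratio, n(Mg(OH)2) = 1/2 × 0.01110 = 5.548 × 10^-3 mol
mass of Mg(OH)2 = 5.548 × 10^-3 × 58.32 = 0.3236 g
% Mg(OH)2 = 0.3236 / 0.3339 × 100 = 96.91 %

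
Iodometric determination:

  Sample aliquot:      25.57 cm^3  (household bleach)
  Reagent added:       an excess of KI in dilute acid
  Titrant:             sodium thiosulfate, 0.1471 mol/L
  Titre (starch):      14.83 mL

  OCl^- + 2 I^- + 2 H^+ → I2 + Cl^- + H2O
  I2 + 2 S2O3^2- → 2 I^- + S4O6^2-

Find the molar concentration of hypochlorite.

n(S2O3^2-) = 0.01483 × 0.1471 = 2.181 × 10^-3 mol
n(I2) = n(S2O3^2-)/2 = 1.091 × 10^-3 mol
n(OCl^-) in the aliquot = 1.091 × 10^-3 mol (1:1 ratio)
[OCl^-] = 1.091 × 10^-3 / 0.02557 = 0.04266 mol/L

0.04266 mol/L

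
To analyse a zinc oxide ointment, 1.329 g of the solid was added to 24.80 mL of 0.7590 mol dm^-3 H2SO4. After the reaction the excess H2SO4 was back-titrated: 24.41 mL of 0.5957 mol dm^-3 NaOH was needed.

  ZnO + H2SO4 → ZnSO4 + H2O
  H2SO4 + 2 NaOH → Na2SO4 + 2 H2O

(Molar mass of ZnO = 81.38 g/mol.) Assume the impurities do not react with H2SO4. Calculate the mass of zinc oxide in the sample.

n(H2SO4) added = 0.02480 × 0.7590 = 0.01882 mol
n(NaOH) used in back-titration = 0.02441 × 0.5957 = 0.01454 mol
From the 1:2 ratio, n(H2SO4) left over = 1/2 × 0.01454 = 7.271 × 10^-3 mol
n(H2SO4) consumed by analyte = 0.01882 − 7.271 × 10^-3 = 0.01155 mol
n(ZnO) = 0.01155 mol (1:1 ratio)
mass of ZnO = 0.01155 × 81.38 = 0.9402 g

0.9402 g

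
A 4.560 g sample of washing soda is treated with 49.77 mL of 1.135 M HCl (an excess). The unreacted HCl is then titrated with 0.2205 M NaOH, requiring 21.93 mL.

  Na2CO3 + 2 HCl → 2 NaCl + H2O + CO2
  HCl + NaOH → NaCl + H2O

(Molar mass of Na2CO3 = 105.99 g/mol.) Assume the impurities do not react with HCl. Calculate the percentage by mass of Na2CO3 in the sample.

60.03 %

n(HCl) added = 0.04977 × 1.135 = 0.05649 mol
n(NaOH) used in back-titration = 0.02193 × 0.2205 = 4.836 × 10^-3 mol
n(HCl) left over = 4.836 × 10^-3 mol (1:1 ratio)
n(HCl) consumed by analyte = 0.05649 − 4.836 × 10^-3 = 0.05165 mol
From the 1:2 ratio, n(Na2CO3) = 1/2 × 0.05165 = 0.02583 mol
mass of Na2CO3 = 0.02583 × 105.99 = 2.737 g
% Na2CO3 = 2.737 / 4.560 × 100 = 60.03 %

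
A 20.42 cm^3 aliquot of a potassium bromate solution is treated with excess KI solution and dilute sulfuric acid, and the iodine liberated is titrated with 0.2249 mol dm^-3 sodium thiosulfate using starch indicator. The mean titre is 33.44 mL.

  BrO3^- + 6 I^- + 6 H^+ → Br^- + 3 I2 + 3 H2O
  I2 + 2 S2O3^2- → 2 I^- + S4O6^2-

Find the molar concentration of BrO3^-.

0.06138 mol/L

n(S2O3^2-) = 0.03344 × 0.2249 = 7.521 × 10^-3 mol
n(I2) = n(S2O3^2-)/2 = 3.760 × 10^-3 mol
From the 1:3 ratio, n(BrO3^-) in the aliquot = 1/3 × 3.760 × 10^-3 = 1.253 × 10^-3 mol
[BrO3^-] = 1.253 × 10^-3 / 0.02042 = 0.06138 mol/L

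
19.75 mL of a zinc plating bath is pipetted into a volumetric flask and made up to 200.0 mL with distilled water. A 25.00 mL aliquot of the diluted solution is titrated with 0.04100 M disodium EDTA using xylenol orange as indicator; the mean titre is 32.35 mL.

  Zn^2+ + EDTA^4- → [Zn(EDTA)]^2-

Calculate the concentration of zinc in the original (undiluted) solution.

n(EDTA) = 0.03235 × 0.04100 = 1.326 × 10^-3 mol
n(Zn2+) in the aliquot = 1.326 × 10^-3 mol (1:1 ratio)
[Zn2+]_dilute = 1.326 × 10^-3 / 0.02500 = 0.05305 mol/L
Dilution factor = 200.0 / 19.75 = 10.13
[Zn2+]_stock = 0.05305 × 10.13 = 0.5373 mol/L

0.5373 M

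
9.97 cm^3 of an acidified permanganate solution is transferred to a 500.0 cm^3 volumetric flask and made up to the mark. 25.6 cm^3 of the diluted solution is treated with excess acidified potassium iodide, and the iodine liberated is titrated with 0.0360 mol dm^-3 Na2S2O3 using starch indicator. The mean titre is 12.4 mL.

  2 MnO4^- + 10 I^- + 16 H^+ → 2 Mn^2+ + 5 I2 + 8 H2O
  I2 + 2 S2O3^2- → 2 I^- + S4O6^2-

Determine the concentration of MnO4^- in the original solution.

0.175 mol/L

n(S2O3^2-) = 0.0124 × 0.0360 = 4.46 × 10^-4 mol
n(I2) = n(S2O3^2-)/2 = 2.23 × 10^-4 mol
From the 2:5 ratio, n(MnO4^-) in the aliquot = 2/5 × 2.23 × 10^-4 = 8.93 × 10^-5 mol
[MnO4^-]_dilute = 8.93 × 10^-5 / 0.0256 = 0.00349 mol/L
[MnO4^-]_original = 0.00349 × 500.0/9.97 = 0.175 mol/L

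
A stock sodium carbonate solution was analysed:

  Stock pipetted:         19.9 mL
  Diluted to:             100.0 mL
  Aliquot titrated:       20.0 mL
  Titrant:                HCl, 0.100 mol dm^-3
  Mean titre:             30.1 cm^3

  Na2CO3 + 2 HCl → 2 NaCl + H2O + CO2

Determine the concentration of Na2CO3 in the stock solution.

0.378 mol/L

n(HCl) = 0.0301 × 0.100 = 3.01 × 10^-3 mol
From the 1:2 ratio, n(Na2CO3) in the aliquot = 1/2 × 3.01 × 10^-3 = 1.51 × 10^-3 mol
[Na2CO3]_dilute = 1.51 × 10^-3 / 0.0200 = 0.0752 mol/L
Dilution factor = 100.0 / 19.9 = 5.025
[Na2CO3]_stock = 0.0752 × 5.025 = 0.378 mol/L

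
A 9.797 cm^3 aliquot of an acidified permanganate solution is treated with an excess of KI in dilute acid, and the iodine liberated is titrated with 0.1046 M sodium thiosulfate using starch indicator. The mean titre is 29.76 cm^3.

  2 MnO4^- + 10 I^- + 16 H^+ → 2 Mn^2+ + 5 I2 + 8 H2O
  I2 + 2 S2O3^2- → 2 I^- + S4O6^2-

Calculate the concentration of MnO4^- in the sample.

n(S2O3^2-) = 0.02976 × 0.1046 = 3.113 × 10^-3 mol
n(I2) = n(S2O3^2-)/2 = 1.556 × 10^-3 mol
From the 2:5 ratio, n(MnO4^-) in the aliquot = 2/5 × 1.556 × 10^-3 = 6.226 × 10^-4 mol
[MnO4^-] = 6.226 × 10^-4 / 0.009797 = 0.06355 mol/L

0.06355 M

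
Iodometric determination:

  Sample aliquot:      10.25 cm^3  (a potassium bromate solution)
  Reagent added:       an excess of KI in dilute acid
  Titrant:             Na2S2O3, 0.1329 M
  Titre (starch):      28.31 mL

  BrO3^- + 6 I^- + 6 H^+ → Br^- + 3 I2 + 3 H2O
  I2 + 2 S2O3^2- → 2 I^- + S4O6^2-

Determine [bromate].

0.06118 M

n(S2O3^2-) = 0.02831 × 0.1329 = 3.762 × 10^-3 mol
n(I2) = n(S2O3^2-)/2 = 1.881 × 10^-3 mol
From the 1:3 ratio, n(BrO3^-) in the aliquot = 1/3 × 1.881 × 10^-3 = 6.271 × 10^-4 mol
[BrO3^-] = 6.271 × 10^-4 / 0.01025 = 0.06118 mol/L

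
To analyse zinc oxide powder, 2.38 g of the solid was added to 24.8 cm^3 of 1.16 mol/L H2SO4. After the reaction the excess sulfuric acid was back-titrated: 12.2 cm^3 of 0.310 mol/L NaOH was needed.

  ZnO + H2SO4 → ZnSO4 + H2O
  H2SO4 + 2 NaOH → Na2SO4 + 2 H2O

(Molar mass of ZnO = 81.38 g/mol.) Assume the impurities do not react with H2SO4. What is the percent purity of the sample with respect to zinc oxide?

91.9 %

n(H2SO4) added = 0.0248 × 1.16 = 0.0288 mol
n(NaOH) used in back-titration = 0.0122 × 0.310 = 3.78 × 10^-3 mol
From the 1:2 ratio, n(H2SO4) left over = 1/2 × 3.78 × 10^-3 = 1.89 × 10^-3 mol
n(H2SO4) consumed by analyte = 0.0288 − 1.89 × 10^-3 = 0.0269 mol
n(ZnO) = 0.0269 mol (1:1 ratio)
mass of ZnO = 0.0269 × 81.38 = 2.19 g
% ZnO = 2.19 / 2.38 × 100 = 91.9 %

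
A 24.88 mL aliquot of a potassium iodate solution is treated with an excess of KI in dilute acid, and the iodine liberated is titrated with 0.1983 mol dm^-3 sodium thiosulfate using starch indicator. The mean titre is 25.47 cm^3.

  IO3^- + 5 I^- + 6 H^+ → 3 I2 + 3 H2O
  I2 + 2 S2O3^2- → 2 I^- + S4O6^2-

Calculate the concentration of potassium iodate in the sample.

0.03383 mol/L

n(S2O3^2-) = 0.02547 × 0.1983 = 5.051 × 10^-3 mol
n(I2) = n(S2O3^2-)/2 = 2.525 × 10^-3 mol
From the 1:3 ratio, n(IO3^-) in the aliquot = 1/3 × 2.525 × 10^-3 = 8.418 × 10^-4 mol
[IO3^-] = 8.418 × 10^-4 / 0.02488 = 0.03383 mol/L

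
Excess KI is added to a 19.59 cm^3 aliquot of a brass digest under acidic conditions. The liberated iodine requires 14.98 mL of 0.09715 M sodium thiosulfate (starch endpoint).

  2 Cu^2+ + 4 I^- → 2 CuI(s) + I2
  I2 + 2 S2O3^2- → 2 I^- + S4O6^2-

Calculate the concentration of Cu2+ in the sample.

n(S2O3^2-) = 0.01498 × 0.09715 = 1.455 × 10^-3 mol
n(I2) = n(S2O3^2-)/2 = 7.277 × 10^-4 mol
From the 2:1 ratio, n(Cu2+) in the aliquot = 2/1 × 7.277 × 10^-4 = 1.455 × 10^-3 mol
[Cu2+] = 1.455 × 10^-3 / 0.01959 = 0.07429 mol/L

0.07429 M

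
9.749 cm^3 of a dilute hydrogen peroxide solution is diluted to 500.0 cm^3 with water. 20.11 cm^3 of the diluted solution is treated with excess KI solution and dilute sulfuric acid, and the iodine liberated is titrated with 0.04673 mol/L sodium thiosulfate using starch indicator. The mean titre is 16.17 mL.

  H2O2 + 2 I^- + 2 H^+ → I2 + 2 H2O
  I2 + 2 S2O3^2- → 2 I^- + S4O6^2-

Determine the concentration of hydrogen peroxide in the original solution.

n(S2O3^2-) = 0.01617 × 0.04673 = 7.556 × 10^-4 mol
n(I2) = n(S2O3^2-)/2 = 3.778 × 10^-4 mol
n(H2O2) in the aliquot = 3.778 × 10^-4 mol (1:1 ratio)
[H2O2]_dilute = 3.778 × 10^-4 / 0.02011 = 0.01879 mol/L
[H2O2]_original = 0.01879 × 500.0/9.749 = 0.9635 mol/L

0.9635 mol/L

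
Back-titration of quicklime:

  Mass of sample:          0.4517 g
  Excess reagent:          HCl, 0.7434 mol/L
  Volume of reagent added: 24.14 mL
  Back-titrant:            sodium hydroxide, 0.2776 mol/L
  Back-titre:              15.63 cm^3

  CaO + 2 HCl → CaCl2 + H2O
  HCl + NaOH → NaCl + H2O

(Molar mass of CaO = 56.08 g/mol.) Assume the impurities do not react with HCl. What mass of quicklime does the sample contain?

0.3815 g

n(HCl) added = 0.02414 × 0.7434 = 0.01795 mol
n(NaOH) used in back-titration = 0.01563 × 0.2776 = 4.339 × 10^-3 mol
n(HCl) left over = 4.339 × 10^-3 mol (1:1 ratio)
n(HCl) consumed by analyte = 0.01795 − 4.339 × 10^-3 = 0.01361 mol
From the 1:2 ratio, n(CaO) = 1/2 × 0.01361 = 6.803 × 10^-3 mol
mass of CaO = 6.803 × 10^-3 × 56.08 = 0.3815 g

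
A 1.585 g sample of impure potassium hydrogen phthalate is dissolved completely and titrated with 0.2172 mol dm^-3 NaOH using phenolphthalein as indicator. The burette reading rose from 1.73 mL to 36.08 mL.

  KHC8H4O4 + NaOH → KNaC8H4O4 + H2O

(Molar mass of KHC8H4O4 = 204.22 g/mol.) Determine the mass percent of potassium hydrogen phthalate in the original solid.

96.13 %

n(NaOH) = 0.03435 L × 0.2172 mol/L = 7.461 × 10^-3 mol
n(KHC8H4O4) = 7.461 × 10^-3 mol (1:1 ratio)
mass of KHC8H4O4 = 7.461 × 10^-3 × 204.22 g/mol = 1.524 g
% KHC8H4O4 = 1.524 / 1.585 × 100 = 96.13 %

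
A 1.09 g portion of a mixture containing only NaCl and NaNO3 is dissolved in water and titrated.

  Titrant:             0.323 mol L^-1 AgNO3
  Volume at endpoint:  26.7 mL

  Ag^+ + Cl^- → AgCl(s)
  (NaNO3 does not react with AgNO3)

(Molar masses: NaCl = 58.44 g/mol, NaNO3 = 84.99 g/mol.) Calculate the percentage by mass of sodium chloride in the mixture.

n(AgNO3) = 0.0267 × 0.323 = 8.62 × 10^-3 mol
Let x = n(NaCl), y = n(NaNO3).
Titrant: 1x = 8.62 × 10^-3;  mass: 58.44x + 84.99y = 1.09
Solving, x = 8.62 × 10^-3 mol, y = 6.90 × 10^-3 mol
mass of NaCl = 8.62 × 10^-3 × 58.44 = 0.504 g
% NaCl = 0.504 / 1.09 × 100 = 46.2 %

46.2 %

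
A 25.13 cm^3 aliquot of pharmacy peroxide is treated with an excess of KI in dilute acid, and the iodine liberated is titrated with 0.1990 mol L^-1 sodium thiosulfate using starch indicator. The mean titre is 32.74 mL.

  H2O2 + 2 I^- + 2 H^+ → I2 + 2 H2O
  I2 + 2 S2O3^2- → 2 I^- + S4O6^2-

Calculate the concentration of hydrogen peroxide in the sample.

n(S2O3^2-) = 0.03274 × 0.1990 = 6.515 × 10^-3 mol
n(I2) = n(S2O3^2-)/2 = 3.258 × 10^-3 mol
n(H2O2) in the aliquot = 3.258 × 10^-3 mol (1:1 ratio)
[H2O2] = 3.258 × 10^-3 / 0.02513 = 0.1296 mol/L

0.1296 mol/L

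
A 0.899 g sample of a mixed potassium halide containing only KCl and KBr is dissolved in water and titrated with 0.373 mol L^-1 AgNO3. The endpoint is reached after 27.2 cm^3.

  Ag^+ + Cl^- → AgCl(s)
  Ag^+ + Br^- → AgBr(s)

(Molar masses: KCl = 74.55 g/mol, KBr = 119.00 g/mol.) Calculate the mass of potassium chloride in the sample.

0.517 g

n(AgNO3) = 0.0272 × 0.373 = 0.0101 mol
Let x = n(KCl), y = n(KBr).
Titrant: 1x + 1y = 0.0101;  mass: 74.55x + 119.00y = 0.899
Solving, x = 6.94 × 10^-3 mol, y = 3.21 × 10^-3 mol
mass of KCl = 6.94 × 10^-3 × 74.55 = 0.517 g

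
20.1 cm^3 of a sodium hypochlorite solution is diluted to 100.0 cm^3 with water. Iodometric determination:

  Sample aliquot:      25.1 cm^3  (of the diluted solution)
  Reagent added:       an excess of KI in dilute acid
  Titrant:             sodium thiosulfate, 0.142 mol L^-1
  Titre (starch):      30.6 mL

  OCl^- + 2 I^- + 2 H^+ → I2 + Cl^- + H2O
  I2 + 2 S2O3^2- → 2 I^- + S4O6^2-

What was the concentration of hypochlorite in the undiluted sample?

0.431 mol/L

n(S2O3^2-) = 0.0306 × 0.142 = 4.35 × 10^-3 mol
n(I2) = n(S2O3^2-)/2 = 2.17 × 10^-3 mol
n(OCl^-) in the aliquot = 2.17 × 10^-3 mol (1:1 ratio)
[OCl^-]_dilute = 2.17 × 10^-3 / 0.0251 = 0.0866 mol/L
[OCl^-]_original = 0.0866 × 100.0/20.1 = 0.431 mol/L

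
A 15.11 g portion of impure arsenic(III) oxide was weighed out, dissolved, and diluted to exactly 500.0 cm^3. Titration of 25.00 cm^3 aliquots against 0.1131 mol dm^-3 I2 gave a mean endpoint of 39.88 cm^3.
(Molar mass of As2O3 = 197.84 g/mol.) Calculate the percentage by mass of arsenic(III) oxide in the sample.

59.06 %

As2O3 + 2 I2 + 2 H2O → As2O5 + 4 HI
n(I2) per titration = 0.03988 × 0.1131 = 4.510 × 10^-3 mol
From the 1:2 ratio, n(As2O3) in each aliquot = 1/2 × 4.510 × 10^-3 = 2.255 × 10^-3 mol
n(As2O3) in the whole flask = 2.255 × 10^-3 × 500.0/25.00 = 0.04510 mol
mass of As2O3 = 0.04510 × 197.84 = 8.923 g
% As2O3 = 8.923 / 15.11 × 100 = 59.06 %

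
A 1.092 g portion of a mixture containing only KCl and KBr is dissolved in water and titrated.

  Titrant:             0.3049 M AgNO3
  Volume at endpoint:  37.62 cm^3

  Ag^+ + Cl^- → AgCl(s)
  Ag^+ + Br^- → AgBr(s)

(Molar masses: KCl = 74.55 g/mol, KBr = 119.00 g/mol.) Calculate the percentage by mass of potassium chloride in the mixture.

n(AgNO3) = 0.03762 × 0.3049 = 0.01147 mol
Let x = n(KCl), y = n(KBr).
Titrant: 1x + 1y = 0.01147;  mass: 74.55x + 119.00y = 1.092
Solving, x = 6.141 × 10^-3 mol, y = 5.329 × 10^-3 mol
mass of KCl = 6.141 × 10^-3 × 74.55 = 0.4578 g
% KCl = 0.4578 / 1.092 × 100 = 41.92 %

41.92 %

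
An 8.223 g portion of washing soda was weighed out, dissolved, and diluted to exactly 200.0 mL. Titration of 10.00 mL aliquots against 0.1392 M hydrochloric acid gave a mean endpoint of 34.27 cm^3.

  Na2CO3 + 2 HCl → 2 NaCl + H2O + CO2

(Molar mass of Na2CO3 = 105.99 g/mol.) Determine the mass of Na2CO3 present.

5.056 g

n(HCl) per titration = 0.03427 × 0.1392 = 4.770 × 10^-3 mol
From the 1:2 ratio, n(Na2CO3) in each aliquot = 1/2 × 4.770 × 10^-3 = 2.385 × 10^-3 mol
n(Na2CO3) in the whole flask = 2.385 × 10^-3 × 200.0/10.00 = 0.04770 mol
mass of Na2CO3 = 0.04770 × 105.99 = 5.056 g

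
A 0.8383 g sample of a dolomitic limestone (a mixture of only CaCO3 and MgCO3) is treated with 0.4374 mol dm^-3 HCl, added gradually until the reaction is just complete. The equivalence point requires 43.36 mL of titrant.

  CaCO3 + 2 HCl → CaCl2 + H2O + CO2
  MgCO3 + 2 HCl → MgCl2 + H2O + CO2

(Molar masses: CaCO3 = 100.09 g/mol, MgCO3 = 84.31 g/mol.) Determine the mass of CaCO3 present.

0.2461 g

n(HCl) = 0.04336 × 0.4374 = 0.01897 mol
Let x = n(CaCO3), y = n(MgCO3).
Titrant: 2x + 2y = 0.01897;  mass: 100.09x + 84.31y = 0.8383
Solving, x = 2.459 × 10^-3 mol, y = 7.024 × 10^-3 mol
mass of CaCO3 = 2.459 × 10^-3 × 100.09 = 0.2461 g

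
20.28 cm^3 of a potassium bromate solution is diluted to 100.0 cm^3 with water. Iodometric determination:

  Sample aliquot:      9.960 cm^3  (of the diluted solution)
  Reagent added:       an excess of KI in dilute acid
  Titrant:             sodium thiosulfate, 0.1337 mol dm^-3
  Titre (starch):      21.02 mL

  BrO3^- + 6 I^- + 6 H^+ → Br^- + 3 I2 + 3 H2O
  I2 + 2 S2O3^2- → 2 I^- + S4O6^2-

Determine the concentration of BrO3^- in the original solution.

0.2319 mol/L

n(S2O3^2-) = 0.02102 × 0.1337 = 2.810 × 10^-3 mol
n(I2) = n(S2O3^2-)/2 = 1.405 × 10^-3 mol
From the 1:3 ratio, n(BrO3^-) in the aliquot = 1/3 × 1.405 × 10^-3 = 4.684 × 10^-4 mol
[BrO3^-]_dilute = 4.684 × 10^-4 / 0.009960 = 0.04703 mol/L
[BrO3^-]_original = 0.04703 × 100.0/20.28 = 0.2319 mol/L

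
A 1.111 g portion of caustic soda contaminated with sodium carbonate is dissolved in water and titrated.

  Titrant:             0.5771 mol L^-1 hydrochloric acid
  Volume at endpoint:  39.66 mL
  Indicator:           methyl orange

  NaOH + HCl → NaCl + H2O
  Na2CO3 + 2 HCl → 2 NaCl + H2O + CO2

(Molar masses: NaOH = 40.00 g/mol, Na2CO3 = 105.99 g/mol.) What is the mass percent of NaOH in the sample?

28.24 %

n(HCl) = 0.03966 × 0.5771 = 0.02289 mol
Let x = n(NaOH), y = n(Na2CO3).
Titrant: 1x + 2y = 0.02289;  mass: 40.00x + 105.99y = 1.111
Solving, x = 7.844 × 10^-3 mol, y = 7.522 × 10^-3 mol
mass of NaOH = 7.844 × 10^-3 × 40.00 = 0.3138 g
% NaOH = 0.3138 / 1.111 × 100 = 28.24 %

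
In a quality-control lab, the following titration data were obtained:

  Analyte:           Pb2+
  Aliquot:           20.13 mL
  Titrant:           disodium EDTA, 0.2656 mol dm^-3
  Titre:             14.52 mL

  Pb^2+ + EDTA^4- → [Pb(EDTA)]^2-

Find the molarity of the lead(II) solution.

0.1916 mol/L

n(EDTA) = 0.01452 L × 0.2656 mol/L = 3.857 × 10^-3 mol
n(Pb2+) = 3.857 × 10^-3 mol (1:1 mole ratio)
[Pb2+] = 3.857 × 10^-3 mol / 0.02013 L = 0.1916 mol/L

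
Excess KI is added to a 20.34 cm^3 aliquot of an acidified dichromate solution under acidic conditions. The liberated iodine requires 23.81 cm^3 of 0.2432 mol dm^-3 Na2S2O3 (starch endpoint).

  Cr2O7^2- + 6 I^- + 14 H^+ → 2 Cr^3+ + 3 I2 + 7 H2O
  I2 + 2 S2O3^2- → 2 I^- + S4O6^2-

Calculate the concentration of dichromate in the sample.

n(S2O3^2-) = 0.02381 × 0.2432 = 5.791 × 10^-3 mol
n(I2) = n(S2O3^2-)/2 = 2.895 × 10^-3 mol
From the 1:3 ratio, n(Cr2O7^2-) in the aliquot = 1/3 × 2.895 × 10^-3 = 9.651 × 10^-4 mol
[Cr2O7^2-] = 9.651 × 10^-4 / 0.02034 = 0.04745 mol/L

0.04745 mol/L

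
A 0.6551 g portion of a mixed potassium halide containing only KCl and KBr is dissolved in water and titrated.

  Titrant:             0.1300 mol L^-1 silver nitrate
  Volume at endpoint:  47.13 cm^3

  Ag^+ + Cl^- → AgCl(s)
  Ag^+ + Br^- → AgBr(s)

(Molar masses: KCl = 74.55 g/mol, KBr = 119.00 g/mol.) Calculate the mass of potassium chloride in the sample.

0.1241 g

n(AgNO3) = 0.04713 × 0.1300 = 6.127 × 10^-3 mol
Let x = n(KCl), y = n(KBr).
Titrant: 1x + 1y = 6.127 × 10^-3;  mass: 74.55x + 119.00y = 0.6551
Solving, x = 1.665 × 10^-3 mol, y = 4.462 × 10^-3 mol
mass of KCl = 1.665 × 10^-3 × 74.55 = 0.1241 g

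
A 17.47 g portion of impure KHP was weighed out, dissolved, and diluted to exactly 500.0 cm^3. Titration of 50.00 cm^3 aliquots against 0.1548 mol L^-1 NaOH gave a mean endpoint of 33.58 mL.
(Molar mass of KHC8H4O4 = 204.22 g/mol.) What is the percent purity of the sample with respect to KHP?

60.77 %

KHC8H4O4 + NaOH → KNaC8H4O4 + H2O
n(NaOH) per titration = 0.03358 × 0.1548 = 5.198 × 10^-3 mol
n(KHC8H4O4) in each aliquot = 5.198 × 10^-3 mol (1:1 ratio)
n(KHC8H4O4) in the whole flask = 5.198 × 10^-3 × 500.0/50.00 = 0.05198 mol
mass of KHC8H4O4 = 0.05198 × 204.22 = 10.62 g
% KHC8H4O4 = 10.62 / 17.47 × 100 = 60.77 %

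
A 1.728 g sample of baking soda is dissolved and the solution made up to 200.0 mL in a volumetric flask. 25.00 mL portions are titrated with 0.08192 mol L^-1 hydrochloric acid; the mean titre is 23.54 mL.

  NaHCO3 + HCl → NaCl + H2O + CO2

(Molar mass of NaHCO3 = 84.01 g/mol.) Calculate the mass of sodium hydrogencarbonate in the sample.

n(HCl) per titration = 0.02354 × 0.08192 = 1.928 × 10^-3 mol
n(NaHCO3) in each aliquot = 1.928 × 10^-3 mol (1:1 ratio)
n(NaHCO3) in the whole flask = 1.928 × 10^-3 × 200.0/25.00 = 0.01543 mol
mass of NaHCO3 = 0.01543 × 84.01 = 1.296 g

1.296 g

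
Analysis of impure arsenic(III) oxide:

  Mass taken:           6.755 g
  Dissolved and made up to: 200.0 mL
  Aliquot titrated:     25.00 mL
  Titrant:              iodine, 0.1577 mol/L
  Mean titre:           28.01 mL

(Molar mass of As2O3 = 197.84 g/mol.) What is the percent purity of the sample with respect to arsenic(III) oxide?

51.75 %

As2O3 + 2 I2 + 2 H2O → As2O5 + 4 HI
n(I2) per titration = 0.02801 × 0.1577 = 4.417 × 10^-3 mol
From the 1:2 ratio, n(As2O3) in each aliquot = 1/2 × 4.417 × 10^-3 = 2.209 × 10^-3 mol
n(As2O3) in the whole flask = 2.209 × 10^-3 × 200.0/25.00 = 0.01767 mol
mass of As2O3 = 0.01767 × 197.84 = 3.496 g
% As2O3 = 3.496 / 6.755 × 100 = 51.75 %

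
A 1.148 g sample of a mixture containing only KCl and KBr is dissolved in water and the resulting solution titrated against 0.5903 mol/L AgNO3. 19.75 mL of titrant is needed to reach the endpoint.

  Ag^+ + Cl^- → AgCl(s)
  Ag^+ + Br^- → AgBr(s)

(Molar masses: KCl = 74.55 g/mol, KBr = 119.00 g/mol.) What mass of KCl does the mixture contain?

n(AgNO3) = 0.01975 × 0.5903 = 0.01166 mol
Let x = n(KCl), y = n(KBr).
Titrant: 1x + 1y = 0.01166;  mass: 74.55x + 119.00y = 1.148
Solving, x = 5.385 × 10^-3 mol, y = 6.274 × 10^-3 mol
mass of KCl = 5.385 × 10^-3 × 74.55 = 0.4014 g

0.4014 g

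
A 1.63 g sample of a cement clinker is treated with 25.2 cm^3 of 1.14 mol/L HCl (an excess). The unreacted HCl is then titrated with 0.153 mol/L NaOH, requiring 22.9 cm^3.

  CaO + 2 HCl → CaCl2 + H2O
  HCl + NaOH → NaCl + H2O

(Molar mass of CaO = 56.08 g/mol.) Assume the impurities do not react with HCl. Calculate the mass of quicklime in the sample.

0.707 g

n(HCl) added = 0.0252 × 1.14 = 0.0287 mol
n(NaOH) used in back-titration = 0.0229 × 0.153 = 3.50 × 10^-3 mol
n(HCl) left over = 3.50 × 10^-3 mol (1:1 ratio)
n(HCl) consumed by analyte = 0.0287 − 3.50 × 10^-3 = 0.0252 mol
From the 1:2 ratio, n(CaO) = 1/2 × 0.0252 = 0.0126 mol
mass of CaO = 0.0126 × 56.08 = 0.707 g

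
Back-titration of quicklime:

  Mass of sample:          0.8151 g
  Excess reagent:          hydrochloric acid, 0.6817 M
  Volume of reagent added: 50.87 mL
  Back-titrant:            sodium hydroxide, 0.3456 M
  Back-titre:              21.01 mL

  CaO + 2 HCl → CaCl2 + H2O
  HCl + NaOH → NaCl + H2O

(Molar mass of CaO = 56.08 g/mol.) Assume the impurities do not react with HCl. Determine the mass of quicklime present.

n(HCl) added = 0.05087 × 0.6817 = 0.03468 mol
n(NaOH) used in back-titration = 0.02101 × 0.3456 = 7.261 × 10^-3 mol
n(HCl) left over = 7.261 × 10^-3 mol (1:1 ratio)
n(HCl) consumed by analyte = 0.03468 − 7.261 × 10^-3 = 0.02742 mol
From the 1:2 ratio, n(CaO) = 1/2 × 0.02742 = 0.01371 mol
mass of CaO = 0.01371 × 56.08 = 0.7688 g

0.7688 g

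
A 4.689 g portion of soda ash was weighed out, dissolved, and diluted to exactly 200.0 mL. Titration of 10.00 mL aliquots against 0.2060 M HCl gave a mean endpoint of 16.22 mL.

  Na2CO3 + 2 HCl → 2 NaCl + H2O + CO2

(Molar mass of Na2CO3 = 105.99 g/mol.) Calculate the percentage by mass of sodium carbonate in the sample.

n(HCl) per titration = 0.01622 × 0.2060 = 3.341 × 10^-3 mol
From the 1:2 ratio, n(Na2CO3) in each aliquot = 1/2 × 3.341 × 10^-3 = 1.671 × 10^-3 mol
n(Na2CO3) in the whole flask = 1.671 × 10^-3 × 200.0/10.00 = 0.03341 mol
mass of Na2CO3 = 0.03341 × 105.99 = 3.541 g
% Na2CO3 = 3.541 / 4.689 × 100 = 75.53 %

75.53 %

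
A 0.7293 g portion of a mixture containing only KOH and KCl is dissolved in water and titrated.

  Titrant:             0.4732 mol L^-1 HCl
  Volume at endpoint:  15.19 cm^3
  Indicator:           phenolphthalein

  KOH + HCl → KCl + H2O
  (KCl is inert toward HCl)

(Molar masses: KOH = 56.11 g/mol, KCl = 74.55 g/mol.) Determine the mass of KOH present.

n(HCl) = 0.01519 × 0.4732 = 7.188 × 10^-3 mol
Let x = n(KOH), y = n(KCl).
Titrant: 1x = 7.188 × 10^-3;  mass: 56.11x + 74.55y = 0.7293
Solving, x = 7.188 × 10^-3 mol, y = 4.373 × 10^-3 mol
mass of KOH = 7.188 × 10^-3 × 56.11 = 0.4033 g

0.4033 g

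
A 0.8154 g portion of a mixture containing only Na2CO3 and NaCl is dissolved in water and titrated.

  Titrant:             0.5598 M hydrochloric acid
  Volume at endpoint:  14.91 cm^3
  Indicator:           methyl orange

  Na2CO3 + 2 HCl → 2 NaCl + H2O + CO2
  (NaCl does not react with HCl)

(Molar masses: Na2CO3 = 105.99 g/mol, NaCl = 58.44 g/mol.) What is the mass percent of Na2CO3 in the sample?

n(HCl) = 0.01491 × 0.5598 = 8.347 × 10^-3 mol
Let x = n(Na2CO3), y = n(NaCl).
Titrant: 2x = 8.347 × 10^-3;  mass: 105.99x + 58.44y = 0.8154
Solving, x = 4.173 × 10^-3 mol, y = 6.384 × 10^-3 mol
mass of Na2CO3 = 4.173 × 10^-3 × 105.99 = 0.4423 g
% Na2CO3 = 0.4423 / 0.8154 × 100 = 54.25 %

54.25 %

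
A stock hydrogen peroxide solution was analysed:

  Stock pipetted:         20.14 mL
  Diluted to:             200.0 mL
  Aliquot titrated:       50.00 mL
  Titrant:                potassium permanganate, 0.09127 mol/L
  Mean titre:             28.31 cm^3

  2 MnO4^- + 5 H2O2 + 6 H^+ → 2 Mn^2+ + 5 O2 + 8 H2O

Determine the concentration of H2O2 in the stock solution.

n(KMnO4) = 0.02831 × 0.09127 = 2.584 × 10^-3 mol
From the 5:2 ratio, n(H2O2) in the aliquot = 5/2 × 2.584 × 10^-3 = 6.460 × 10^-3 mol
[H2O2]_dilute = 6.460 × 10^-3 / 0.05000 = 0.1292 mol/L
Dilution factor = 200.0 / 20.14 = 9.930
[H2O2]_stock = 0.1292 × 9.930 = 1.283 mol/L

1.283 mol/L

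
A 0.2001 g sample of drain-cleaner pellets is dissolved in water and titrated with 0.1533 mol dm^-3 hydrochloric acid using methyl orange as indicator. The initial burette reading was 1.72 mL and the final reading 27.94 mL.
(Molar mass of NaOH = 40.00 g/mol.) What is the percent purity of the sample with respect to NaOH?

80.35 %

NaOH + HCl → NaCl + H2O
n(HCl) = 0.02622 L × 0.1533 mol/L = 4.020 × 10^-3 mol
n(NaOH) = 4.020 × 10^-3 mol (1:1 ratio)
mass of NaOH = 4.020 × 10^-3 × 40.00 g/mol = 0.1608 g
% NaOH = 0.1608 / 0.2001 × 100 = 80.35 %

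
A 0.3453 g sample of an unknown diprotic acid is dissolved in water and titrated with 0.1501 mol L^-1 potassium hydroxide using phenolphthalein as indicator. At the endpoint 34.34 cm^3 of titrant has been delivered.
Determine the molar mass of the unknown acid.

134.0 g/mol

n(KOH) = 0.03434 L × 0.1501 mol/L = 5.154 × 10^-3 mol
From the 1:2 ratio, n(H2A) = 1/2 × 5.154 × 10^-3 = 2.577 × 10^-3 mol
M = m / n = 0.3453 g / 2.577 × 10^-3 mol = 134.0 g/mol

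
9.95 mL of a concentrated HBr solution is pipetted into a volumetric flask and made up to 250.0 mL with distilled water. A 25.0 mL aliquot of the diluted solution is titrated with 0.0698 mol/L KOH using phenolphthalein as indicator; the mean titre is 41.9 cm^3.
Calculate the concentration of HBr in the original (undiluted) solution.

2.94 mol/L

HBr + KOH → KBr + H2O
n(KOH) = 0.0419 × 0.0698 = 2.92 × 10^-3 mol
n(HBr) in the aliquot = 2.92 × 10^-3 mol (1:1 ratio)
[HBr]_dilute = 2.92 × 10^-3 / 0.0250 = 0.117 mol/L
Dilution factor = 250.0 / 9.95 = 25.13
[HBr]_stock = 0.117 × 25.13 = 2.94 mol/L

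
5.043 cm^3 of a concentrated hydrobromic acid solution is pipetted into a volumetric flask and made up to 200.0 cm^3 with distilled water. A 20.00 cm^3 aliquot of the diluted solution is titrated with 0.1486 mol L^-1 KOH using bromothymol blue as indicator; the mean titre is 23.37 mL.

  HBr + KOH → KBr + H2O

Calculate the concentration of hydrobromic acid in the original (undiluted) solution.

n(KOH) = 0.02337 × 0.1486 = 3.473 × 10^-3 mol
n(HBr) in the aliquot = 3.473 × 10^-3 mol (1:1 ratio)
[HBr]_dilute = 3.473 × 10^-3 / 0.02000 = 0.1736 mol/L
Dilution factor = 200.0 / 5.043 = 39.66
[HBr]_stock = 0.1736 × 39.66 = 6.886 mol/L

6.886 mol/L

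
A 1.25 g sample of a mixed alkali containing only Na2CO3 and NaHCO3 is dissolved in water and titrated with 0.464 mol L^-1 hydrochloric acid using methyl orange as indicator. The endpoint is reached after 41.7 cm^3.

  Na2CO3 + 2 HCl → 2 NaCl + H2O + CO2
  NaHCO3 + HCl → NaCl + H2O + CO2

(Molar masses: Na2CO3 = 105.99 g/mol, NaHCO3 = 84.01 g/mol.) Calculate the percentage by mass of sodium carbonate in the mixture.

n(HCl) = 0.0417 × 0.464 = 0.0193 mol
Let x = n(Na2CO3), y = n(NaHCO3).
Titrant: 2x + 1y = 0.0193;  mass: 105.99x + 84.01y = 1.25
Solving, x = 6.05 × 10^-3 mol, y = 7.24 × 10^-3 mol
mass of Na2CO3 = 6.05 × 10^-3 × 105.99 = 0.642 g
% Na2CO3 = 0.642 / 1.25 × 100 = 51.3 %

51.3 %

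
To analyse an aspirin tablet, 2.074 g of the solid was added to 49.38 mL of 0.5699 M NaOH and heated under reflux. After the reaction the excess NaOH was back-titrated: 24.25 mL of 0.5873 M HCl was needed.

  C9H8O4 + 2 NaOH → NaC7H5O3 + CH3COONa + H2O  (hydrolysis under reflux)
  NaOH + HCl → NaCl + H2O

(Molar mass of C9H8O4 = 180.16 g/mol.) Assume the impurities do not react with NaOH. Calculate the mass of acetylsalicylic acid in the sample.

1.252 g

n(NaOH) added = 0.04938 × 0.5699 = 0.02814 mol
n(HCl) used in back-titration = 0.02425 × 0.5873 = 0.01424 mol
n(NaOH) left over = 0.01424 mol (1:1 ratio)
n(NaOH) consumed by analyte = 0.02814 − 0.01424 = 0.01390 mol
From the 1:2 ratio, n(C9H8O4) = 1/2 × 0.01390 = 6.950 × 10^-3 mol
mass of C9H8O4 = 6.950 × 10^-3 × 180.16 = 1.252 g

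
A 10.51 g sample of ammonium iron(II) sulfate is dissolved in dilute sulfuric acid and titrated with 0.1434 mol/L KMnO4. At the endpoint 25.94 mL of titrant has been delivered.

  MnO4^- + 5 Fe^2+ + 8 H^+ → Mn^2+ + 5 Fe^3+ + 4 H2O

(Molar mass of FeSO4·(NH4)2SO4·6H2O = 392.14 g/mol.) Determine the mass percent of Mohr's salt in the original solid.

n(KMnO4) = 0.02594 L × 0.1434 mol/L = 3.720 × 10^-3 mol
From the 5:1 ratio, n(FeSO4·(NH4)2SO4·6H2O) = 5/1 × 3.720 × 10^-3 = 0.01860 mol
mass of FeSO4·(NH4)2SO4·6H2O = 0.01860 × 392.14 g/mol = 7.293 g
% FeSO4·(NH4)2SO4·6H2O = 7.293 / 10.51 × 100 = 69.39 %

69.39 %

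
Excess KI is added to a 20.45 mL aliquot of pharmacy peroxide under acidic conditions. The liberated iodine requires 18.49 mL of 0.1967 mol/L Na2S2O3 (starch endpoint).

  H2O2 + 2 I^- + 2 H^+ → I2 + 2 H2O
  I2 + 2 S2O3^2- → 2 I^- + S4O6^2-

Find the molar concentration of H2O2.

n(S2O3^2-) = 0.01849 × 0.1967 = 3.637 × 10^-3 mol
n(I2) = n(S2O3^2-)/2 = 1.818 × 10^-3 mol
n(H2O2) in the aliquot = 1.818 × 10^-3 mol (1:1 ratio)
[H2O2] = 1.818 × 10^-3 / 0.02045 = 0.08892 mol/L

0.08892 mol/L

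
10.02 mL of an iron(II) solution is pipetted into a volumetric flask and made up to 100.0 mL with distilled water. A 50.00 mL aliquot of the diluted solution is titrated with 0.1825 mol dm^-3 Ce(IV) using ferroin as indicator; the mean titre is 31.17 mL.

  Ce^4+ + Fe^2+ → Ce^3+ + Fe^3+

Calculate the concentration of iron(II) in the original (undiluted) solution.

1.135 mol/L

n(Ce4+) = 0.03117 × 0.1825 = 5.689 × 10^-3 mol
n(Fe2+) in the aliquot = 5.689 × 10^-3 mol (1:1 ratio)
[Fe2+]_dilute = 5.689 × 10^-3 / 0.05000 = 0.1138 mol/L
Dilution factor = 100.0 / 10.02 = 9.980
[Fe2+]_stock = 0.1138 × 9.980 = 1.135 mol/L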